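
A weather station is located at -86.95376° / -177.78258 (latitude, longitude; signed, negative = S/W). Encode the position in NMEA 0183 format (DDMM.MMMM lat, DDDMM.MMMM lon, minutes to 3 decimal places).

Latitude is negative → S; |value| = 86.953760
φ: 86° + 0.953760 × 60 = 86° 57.22560′
Longitude is negative → W; |value| = 177.782580
Lon: minutes = (177.782580 − 177) × 60 = 46.95480

8657.226,S / 17746.955,W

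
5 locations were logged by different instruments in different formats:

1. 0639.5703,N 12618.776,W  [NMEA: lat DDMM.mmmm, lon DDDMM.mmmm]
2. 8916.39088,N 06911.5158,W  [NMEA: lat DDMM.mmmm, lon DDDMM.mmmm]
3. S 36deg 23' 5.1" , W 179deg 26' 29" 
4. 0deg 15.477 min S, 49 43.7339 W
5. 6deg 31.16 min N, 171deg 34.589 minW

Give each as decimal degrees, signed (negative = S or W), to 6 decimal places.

1. 6.659505, -126.312933
2. 89.273181, -69.191930
3. -36.384750, -179.441389
4. -0.257950, -49.728898
5. 6.519333, -171.576483

Point 1:
  Lat: degrees = first 2 digits = 6, minutes = 39.5703; 6 + 39.5703/60 = 6.6595050
  N ⇒ keep positive
  λ: degrees = first 3 digits = 126, minutes = 18.776; 126 + 18.776/60 = 126.3129333
  W → negative
Point 2:
  Lat: split at 2 digits → 89° and 16.39088′; 89 + 16.39088/60 = 89.2731813
  N ⇒ keep positive
  Longitude: split at 3 digits → 069° and 11.5158′; 69 + 11.5158/60 = 69.1919300
  hemisphere W, so the sign is −
Point 3:
  φ: 36 + 23/60 + 5.1/3600 = 36.3847500
  hemisphere S, so the sign is −
  Lon: 179° + 26/60 + 29/3600 = 179 + 0.433333 + 0.008056 = 179.4413889
  hemisphere W, so the sign is −
Point 4:
  φ: 15.477′ = 0.257950°; total 0.2579500
  S → negative
  Longitude: 43.7339′ = 0.728898°; total 49.7288983
  W → negative
Point 5:
  Lat: 31.16′ = 0.519333°; total 6.5193333
  N → positive
  Lon: 171 + 34.589/60 = 171.5764833
  W ⇒ negate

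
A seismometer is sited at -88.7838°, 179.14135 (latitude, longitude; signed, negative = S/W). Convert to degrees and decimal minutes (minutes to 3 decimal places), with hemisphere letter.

88° 47.028′ S, 179° 8.481′ E

Latitude is negative → S; |value| = 88.783800
Latitude: 88° + 0.783800 × 60 = 88° 47.02800′
λ: fractional part 0.141350 → 8.48100 minutes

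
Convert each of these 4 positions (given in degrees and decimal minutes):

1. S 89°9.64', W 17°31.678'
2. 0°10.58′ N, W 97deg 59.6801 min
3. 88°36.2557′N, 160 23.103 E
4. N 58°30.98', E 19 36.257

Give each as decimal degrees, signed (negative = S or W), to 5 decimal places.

Point 1:
  Latitude: 9.64′ = 0.160667°; total 89.160667
  S → negative
  Longitude: 31.678′ = 0.527967°; total 17.527967
  W ⇒ negate
Point 2:
  Latitude: 10.58′ = 0.176333°; total 0.176333
  N → positive
  Longitude: 97 + 59.6801/60 = 97.994668
  hemisphere W, so the sign is −
Point 3:
  Latitude: 36.2557′ = 0.604262°; total 88.604262
  N → positive
  Longitude: 160 + 23.103/60 = 160.385050
  E ⇒ keep positive
Point 4:
  Latitude: 58 + 30.98/60 = 58.516333
  N ⇒ keep positive
  λ: 36.257′ = 0.604283°; total 19.604283
  E ⇒ keep positive

1. -89.16067, -17.52797
2. 0.17633, -97.99467
3. 88.60426, 160.38505
4. 58.51633, 19.60428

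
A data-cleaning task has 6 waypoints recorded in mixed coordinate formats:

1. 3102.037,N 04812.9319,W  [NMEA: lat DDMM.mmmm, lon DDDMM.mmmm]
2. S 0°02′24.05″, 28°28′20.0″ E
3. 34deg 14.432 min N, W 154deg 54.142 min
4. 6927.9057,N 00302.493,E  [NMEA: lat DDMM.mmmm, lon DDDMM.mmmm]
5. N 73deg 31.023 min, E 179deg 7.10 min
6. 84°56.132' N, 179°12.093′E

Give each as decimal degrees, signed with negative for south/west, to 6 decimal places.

1. 31.033950, -48.215532
2. -0.040014, 28.472222
3. 34.240533, -154.902367
4. 69.465095, 3.041550
5. 73.517050, 179.118333
6. 84.935533, 179.201550

Point 1:
  Latitude: split at 2 digits → 31° and 2.037′; 31 + 2.037/60 = 31.0339500
  N → positive
  Longitude: split at 3 digits → 048° and 12.9319′; 48 + 12.9319/60 = 48.2155317
  hemisphere W, so the sign is −
Point 2:
  Lat: 0 + 2/60 + 24.05/3600 = 0.0400139
  hemisphere S, so the sign is −
  λ: 28 + 28/60 + 20/3600 = 28.4722222
  E → positive
Point 3:
  Latitude: 34 + 14.432/60 = 34.2405333
  N → positive
  λ: 154 + 54.142/60 = 154.9023667
  hemisphere W, so the sign is −
Point 4:
  Latitude: degrees = first 2 digits = 69, minutes = 27.9057; 69 + 27.9057/60 = 69.4650950
  N ⇒ keep positive
  Lon: degrees = first 3 digits = 3, minutes = 2.493; 3 + 2.493/60 = 3.0415500
  E ⇒ keep positive
Point 5:
  Latitude: 31.023′ = 0.517050°; total 73.5170500
  N → positive
  Longitude: 7.1′ = 0.118333°; total 179.1183333
  E ⇒ keep positive
Point 6:
  φ: 56.132′ = 0.935533°; total 84.9355333
  N ⇒ keep positive
  Lon: 12.093′ = 0.201550°; total 179.2015500
  E ⇒ keep positive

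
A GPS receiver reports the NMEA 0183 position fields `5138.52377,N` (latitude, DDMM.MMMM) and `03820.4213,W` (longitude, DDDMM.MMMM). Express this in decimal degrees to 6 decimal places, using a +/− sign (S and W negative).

φ: split at 2 digits → 51° and 38.52377′; 51 + 38.52377/60 = 51.6420628
N ⇒ keep positive
λ: degrees = first 3 digits = 38, minutes = 20.4213; 38 + 20.4213/60 = 38.3403550
hemisphere W, so the sign is −

51.642063, -38.340355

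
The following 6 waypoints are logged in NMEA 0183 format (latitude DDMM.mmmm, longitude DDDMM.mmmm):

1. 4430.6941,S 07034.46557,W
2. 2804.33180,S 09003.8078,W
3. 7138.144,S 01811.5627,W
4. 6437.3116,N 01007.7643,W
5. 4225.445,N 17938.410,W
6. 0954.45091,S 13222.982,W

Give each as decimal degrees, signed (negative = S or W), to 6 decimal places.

Point 1:
  φ: split at 2 digits → 44° and 30.6941′; 44 + 30.6941/60 = 44.5115683
  S ⇒ negate
  Lon: split at 3 digits → 070° and 34.46557′; 70 + 34.46557/60 = 70.5744262
  W → negative
Point 2:
  φ: degrees = first 2 digits = 28, minutes = 4.3318; 28 + 4.3318/60 = 28.0721967
  S ⇒ negate
  λ: degrees = first 3 digits = 90, minutes = 3.8078; 90 + 3.8078/60 = 90.0634633
  hemisphere W, so the sign is −
Point 3:
  Lat: degrees = first 2 digits = 71, minutes = 38.144; 71 + 38.144/60 = 71.6357333
  hemisphere S, so the sign is −
  λ: split at 3 digits → 018° and 11.5627′; 18 + 11.5627/60 = 18.1927117
  W ⇒ negate
Point 4:
  Latitude: degrees = first 2 digits = 64, minutes = 37.3116; 64 + 37.3116/60 = 64.6218600
  N ⇒ keep positive
  Longitude: split at 3 digits → 010° and 7.7643′; 10 + 7.7643/60 = 10.1294050
  W ⇒ negate
Point 5:
  Lat: degrees = first 2 digits = 42, minutes = 25.445; 42 + 25.445/60 = 42.4240833
  N ⇒ keep positive
  Lon: split at 3 digits → 179° and 38.41′; 179 + 38.41/60 = 179.6401667
  hemisphere W, so the sign is −
Point 6:
  Lat: degrees = first 2 digits = 9, minutes = 54.45091; 9 + 54.45091/60 = 9.9075152
  S ⇒ negate
  λ: degrees = first 3 digits = 132, minutes = 22.982; 132 + 22.982/60 = 132.3830333
  W → negative

1. -44.511568, -70.574426
2. -28.072197, -90.063463
3. -71.635733, -18.192712
4. 64.621860, -10.129405
5. 42.424083, -179.640167
6. -9.907515, -132.383033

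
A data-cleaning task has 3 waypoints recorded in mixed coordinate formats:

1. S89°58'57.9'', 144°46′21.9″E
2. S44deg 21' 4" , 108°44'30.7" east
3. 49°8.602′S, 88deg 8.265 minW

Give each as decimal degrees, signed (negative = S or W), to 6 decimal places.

Point 1:
  Lat: 89 + 58/60 + 57.9/3600 = 89.9827500
  S ⇒ negate
  λ: 46′ + 21.9″ = 46.36500′; 144 + 46.36500/60 = 144.7727500
  E → positive
Point 2:
  Lat: 21′ + 4″ = 21.06667′; 44 + 21.06667/60 = 44.3511111
  S ⇒ negate
  λ: 108 + 44/60 + 30.7/3600 = 108.7418611
  E → positive
Point 3:
  Lat: 8.602′ = 0.143367°; total 49.1433667
  hemisphere S, so the sign is −
  Lon: 88 + 8.265/60 = 88.1377500
  hemisphere W, so the sign is −

1. -89.982750, 144.772750
2. -44.351111, 108.741861
3. -49.143367, -88.137750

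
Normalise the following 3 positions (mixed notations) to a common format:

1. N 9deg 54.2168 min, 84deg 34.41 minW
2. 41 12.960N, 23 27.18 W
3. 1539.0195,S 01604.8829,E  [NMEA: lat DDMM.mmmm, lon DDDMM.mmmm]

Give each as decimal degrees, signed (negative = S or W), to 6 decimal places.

1. 9.903613, -84.573500
2. 41.216000, -23.453000
3. -15.650325, 16.081382

Point 1:
  Lat: 54.2168′ = 0.903613°; total 9.9036133
  N ⇒ keep positive
  λ: 34.41′ = 0.573500°; total 84.5735000
  hemisphere W, so the sign is −
Point 2:
  Lat: 12.96′ = 0.216000°; total 41.2160000
  N → positive
  Lon: 27.18′ = 0.453000°; total 23.4530000
  W → negative
Point 3:
  Lat: degrees = first 2 digits = 15, minutes = 39.0195; 15 + 39.0195/60 = 15.6503250
  S → negative
  λ: split at 3 digits → 016° and 4.8829′; 16 + 4.8829/60 = 16.0813817
  E → positive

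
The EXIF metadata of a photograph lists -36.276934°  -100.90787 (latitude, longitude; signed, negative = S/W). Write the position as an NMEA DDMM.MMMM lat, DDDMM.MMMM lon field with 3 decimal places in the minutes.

Latitude is negative → S; |value| = 36.276934
Lat: fractional part 0.276934 → 16.61604 minutes
Longitude is negative → W; |value| = 100.907870
λ: 100° + 0.907870 × 60 = 100° 54.47220′

3616.616,S / 10054.472,W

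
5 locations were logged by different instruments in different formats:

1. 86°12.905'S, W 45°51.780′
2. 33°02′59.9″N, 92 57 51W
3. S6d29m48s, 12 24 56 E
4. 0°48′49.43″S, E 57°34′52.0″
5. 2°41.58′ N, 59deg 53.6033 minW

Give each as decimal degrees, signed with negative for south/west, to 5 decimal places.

Point 1:
  φ: 12.905′ = 0.215083°; total 86.215083
  S → negative
  Lon: 51.78′ = 0.863000°; total 45.863000
  W → negative
Point 2:
  φ: 2′ + 59.9″ = 2.99833′; 33 + 2.99833/60 = 33.049972
  N ⇒ keep positive
  Longitude: 92 + 57/60 + 51/3600 = 92.964167
  W ⇒ negate
Point 3:
  φ: 29′ + 48″ = 29.80000′; 6 + 29.80000/60 = 6.496667
  S ⇒ negate
  Lon: 12 + 24/60 + 56/3600 = 12.415556
  E ⇒ keep positive
Point 4:
  Lat: 0° + 48/60 + 49.43/3600 = 0 + 0.800000 + 0.013731 = 0.813731
  hemisphere S, so the sign is −
  Lon: 57° + 34/60 + 52/3600 = 57 + 0.566667 + 0.014444 = 57.581111
  E ⇒ keep positive
Point 5:
  Latitude: 41.58′ = 0.693000°; total 2.693000
  N → positive
  Longitude: 59 + 53.6033/60 = 59.893388
  hemisphere W, so the sign is −

1. -86.21508, -45.86300
2. 33.04997, -92.96417
3. -6.49667, 12.41556
4. -0.81373, 57.58111
5. 2.69300, -59.89339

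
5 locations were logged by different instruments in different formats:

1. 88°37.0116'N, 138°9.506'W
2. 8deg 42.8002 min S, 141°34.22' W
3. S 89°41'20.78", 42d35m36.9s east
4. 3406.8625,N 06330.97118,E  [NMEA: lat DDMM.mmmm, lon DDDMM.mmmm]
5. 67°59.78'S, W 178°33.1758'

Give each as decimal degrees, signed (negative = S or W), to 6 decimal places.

Point 1:
  Latitude: 37.0116′ = 0.616860°; total 88.6168600
  N ⇒ keep positive
  Lon: 138 + 9.506/60 = 138.1584333
  W → negative
Point 2:
  Lat: 42.8002′ = 0.713337°; total 8.7133367
  S → negative
  Longitude: 34.22′ = 0.570333°; total 141.5703333
  W ⇒ negate
Point 3:
  Lat: 41′ + 20.78″ = 41.34633′; 89 + 41.34633/60 = 89.6891056
  S ⇒ negate
  Lon: 42° + 35/60 + 36.9/3600 = 42 + 0.583333 + 0.010250 = 42.5935833
  E ⇒ keep positive
Point 4:
  Lat: split at 2 digits → 34° and 6.8625′; 34 + 6.8625/60 = 34.1143750
  N ⇒ keep positive
  Longitude: degrees = first 3 digits = 63, minutes = 30.97118; 63 + 30.97118/60 = 63.5161863
  E ⇒ keep positive
Point 5:
  Lat: 67 + 59.78/60 = 67.9963333
  hemisphere S, so the sign is −
  Longitude: 178 + 33.1758/60 = 178.5529300
  W ⇒ negate

1. 88.616860, -138.158433
2. -8.713337, -141.570333
3. -89.689106, 42.593583
4. 34.114375, 63.516186
5. -67.996333, -178.552930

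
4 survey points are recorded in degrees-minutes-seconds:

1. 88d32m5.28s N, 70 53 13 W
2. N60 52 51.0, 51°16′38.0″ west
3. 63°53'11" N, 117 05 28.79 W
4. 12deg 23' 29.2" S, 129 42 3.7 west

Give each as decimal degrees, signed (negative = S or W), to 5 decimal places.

1. 88.53480, -70.88694
2. 60.88083, -51.27722
3. 63.88639, -117.09133
4. -12.39144, -129.70103

Point 1:
  Lat: 88 + 32/60 + 5.28/3600 = 88.534800
  N ⇒ keep positive
  Longitude: 53′ + 13″ = 53.21667′; 70 + 53.21667/60 = 70.886944
  hemisphere W, so the sign is −
Point 2:
  φ: 60° + 52/60 + 51/3600 = 60 + 0.866667 + 0.014167 = 60.880833
  N → positive
  λ: 51 + 16/60 + 38/3600 = 51.277222
  W → negative
Point 3:
  Lat: 63 + 53/60 + 11/3600 = 63.886389
  N ⇒ keep positive
  Longitude: 117 + 5/60 + 28.79/3600 = 117.091331
  hemisphere W, so the sign is −
Point 4:
  Lat: 12 + 23/60 + 29.2/3600 = 12.391444
  S ⇒ negate
  λ: 129° + 42/60 + 3.7/3600 = 129 + 0.700000 + 0.001028 = 129.701028
  W → negative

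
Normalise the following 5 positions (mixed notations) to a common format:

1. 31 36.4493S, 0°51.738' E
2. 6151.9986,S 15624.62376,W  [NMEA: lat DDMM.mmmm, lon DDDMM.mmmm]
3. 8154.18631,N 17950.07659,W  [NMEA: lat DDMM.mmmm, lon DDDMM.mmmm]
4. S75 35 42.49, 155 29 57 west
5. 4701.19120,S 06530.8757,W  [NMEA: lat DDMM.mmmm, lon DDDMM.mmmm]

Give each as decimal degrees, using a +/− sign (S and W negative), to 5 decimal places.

Point 1:
  Lat: 31 + 36.4493/60 = 31.607488
  hemisphere S, so the sign is −
  Longitude: 51.738′ = 0.862300°; total 0.862300
  E ⇒ keep positive
Point 2:
  φ: split at 2 digits → 61° and 51.9986′; 61 + 51.9986/60 = 61.866643
  hemisphere S, so the sign is −
  Longitude: degrees = first 3 digits = 156, minutes = 24.62376; 156 + 24.62376/60 = 156.410396
  hemisphere W, so the sign is −
Point 3:
  Latitude: split at 2 digits → 81° and 54.18631′; 81 + 54.18631/60 = 81.903105
  N ⇒ keep positive
  Lon: split at 3 digits → 179° and 50.07659′; 179 + 50.07659/60 = 179.834610
  hemisphere W, so the sign is −
Point 4:
  Lat: 35′ + 42.49″ = 35.70817′; 75 + 35.70817/60 = 75.595136
  S → negative
  Longitude: 155 + 29/60 + 57/3600 = 155.499167
  hemisphere W, so the sign is −
Point 5:
  Latitude: split at 2 digits → 47° and 1.1912′; 47 + 1.1912/60 = 47.019853
  S → negative
  Longitude: split at 3 digits → 065° and 30.8757′; 65 + 30.8757/60 = 65.514595
  hemisphere W, so the sign is −

1. -31.60749, 0.86230
2. -61.86664, -156.41040
3. 81.90311, -179.83461
4. -75.59514, -155.49917
5. -47.01985, -65.51460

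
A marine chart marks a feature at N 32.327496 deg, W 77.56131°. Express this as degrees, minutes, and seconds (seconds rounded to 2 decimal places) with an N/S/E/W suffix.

φ: whole degrees 32; 19.64976′ → 19′ and 38.9856″
Longitude: 0.561310° → 33.67860′; 0.67860 × 60 = 40.7160″

32°19′38.99″ N, 77°33′40.72″ W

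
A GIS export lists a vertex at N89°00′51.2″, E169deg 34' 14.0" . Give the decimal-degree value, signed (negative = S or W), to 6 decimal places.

Lat: 0′ + 51.2″ = 0.85333′; 89 + 0.85333/60 = 89.0142222
N ⇒ keep positive
Lon: 34′ + 14″ = 34.23333′; 169 + 34.23333/60 = 169.5705556
E ⇒ keep positive

89.014222, 169.570556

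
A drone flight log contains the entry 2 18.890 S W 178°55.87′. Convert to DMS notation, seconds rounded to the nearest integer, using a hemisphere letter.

2°18′53″ S, 178°55′52″ W

φ: 18.89000′ → 18′ and 0.89000 × 60 = 53.40″
Longitude: fractional minutes 0.87000 × 60 = 52.20″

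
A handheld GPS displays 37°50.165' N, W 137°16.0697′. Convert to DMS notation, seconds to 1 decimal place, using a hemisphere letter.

37°50′9.9″ N, 137°16′4.2″ W

φ: 50.16500′ → 50′ and 0.16500 × 60 = 9.900″
λ: fractional minutes 0.06970 × 60 = 4.182″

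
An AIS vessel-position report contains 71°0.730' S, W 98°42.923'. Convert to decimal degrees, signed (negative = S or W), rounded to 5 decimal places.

Latitude: 71 + 0.73/60 = 71.012167
hemisphere S, so the sign is −
Longitude: 42.923′ = 0.715383°; total 98.715383
W → negative

-71.01217, -98.71538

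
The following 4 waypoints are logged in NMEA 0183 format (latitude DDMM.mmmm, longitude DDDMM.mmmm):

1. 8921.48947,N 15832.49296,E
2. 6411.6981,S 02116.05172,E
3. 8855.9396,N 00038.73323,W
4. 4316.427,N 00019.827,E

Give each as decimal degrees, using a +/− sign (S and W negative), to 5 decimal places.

Point 1:
  Lat: degrees = first 2 digits = 89, minutes = 21.48947; 89 + 21.48947/60 = 89.358158
  N ⇒ keep positive
  Longitude: degrees = first 3 digits = 158, minutes = 32.49296; 158 + 32.49296/60 = 158.541549
  E → positive
Point 2:
  Latitude: degrees = first 2 digits = 64, minutes = 11.6981; 64 + 11.6981/60 = 64.194968
  S ⇒ negate
  Lon: degrees = first 3 digits = 21, minutes = 16.05172; 21 + 16.05172/60 = 21.267529
  E ⇒ keep positive
Point 3:
  Lat: degrees = first 2 digits = 88, minutes = 55.9396; 88 + 55.9396/60 = 88.932327
  N ⇒ keep positive
  Lon: degrees = first 3 digits = 0, minutes = 38.73323; 0 + 38.73323/60 = 0.645554
  W ⇒ negate
Point 4:
  Lat: split at 2 digits → 43° and 16.427′; 43 + 16.427/60 = 43.273783
  N → positive
  Lon: split at 3 digits → 000° and 19.827′; 0 + 19.827/60 = 0.330450
  E → positive

1. 89.35816, 158.54155
2. -64.19497, 21.26753
3. 88.93233, -0.64555
4. 43.27378, 0.33045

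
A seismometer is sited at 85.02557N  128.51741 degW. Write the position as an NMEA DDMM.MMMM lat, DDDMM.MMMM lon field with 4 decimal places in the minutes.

8501.5342,N / 12831.0446,W

φ: fractional part 0.025570 → 1.534200 minutes
Longitude: 128° + 0.517410 × 60 = 128° 31.044600′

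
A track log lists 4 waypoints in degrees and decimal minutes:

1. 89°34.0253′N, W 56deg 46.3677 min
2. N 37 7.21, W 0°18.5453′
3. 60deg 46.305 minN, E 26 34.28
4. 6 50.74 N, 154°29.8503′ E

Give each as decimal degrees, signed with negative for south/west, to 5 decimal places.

1. 89.56709, -56.77280
2. 37.12017, -0.30909
3. 60.77175, 26.57133
4. 6.84567, 154.49751

Point 1:
  Lat: 34.0253′ = 0.567088°; total 89.567088
  N → positive
  Longitude: 56 + 46.3677/60 = 56.772795
  W ⇒ negate
Point 2:
  Latitude: 37 + 7.21/60 = 37.120167
  N → positive
  λ: 0 + 18.5453/60 = 0.309088
  W → negative
Point 3:
  Lat: 60 + 46.305/60 = 60.771750
  N → positive
  Longitude: 26 + 34.28/60 = 26.571333
  E ⇒ keep positive
Point 4:
  φ: 50.74′ = 0.845667°; total 6.845667
  N → positive
  λ: 154 + 29.8503/60 = 154.497505
  E ⇒ keep positive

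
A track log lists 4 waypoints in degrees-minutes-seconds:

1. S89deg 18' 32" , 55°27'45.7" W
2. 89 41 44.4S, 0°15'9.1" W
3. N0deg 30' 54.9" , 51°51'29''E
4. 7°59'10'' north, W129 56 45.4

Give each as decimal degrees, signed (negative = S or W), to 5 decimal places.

Point 1:
  φ: 89° + 18/60 + 32/3600 = 89 + 0.300000 + 0.008889 = 89.308889
  hemisphere S, so the sign is −
  Longitude: 27′ + 45.7″ = 27.76167′; 55 + 27.76167/60 = 55.462694
  hemisphere W, so the sign is −
Point 2:
  Lat: 89 + 41/60 + 44.4/3600 = 89.695667
  hemisphere S, so the sign is −
  Longitude: 15′ + 9.1″ = 15.15167′; 0 + 15.15167/60 = 0.252528
  W → negative
Point 3:
  Latitude: 30′ + 54.9″ = 30.91500′; 0 + 30.91500/60 = 0.515250
  N ⇒ keep positive
  Lon: 51° + 51/60 + 29/3600 = 51 + 0.850000 + 0.008056 = 51.858056
  E ⇒ keep positive
Point 4:
  Lat: 7 + 59/60 + 10/3600 = 7.986111
  N → positive
  Lon: 129 + 56/60 + 45.4/3600 = 129.945944
  W ⇒ negate

1. -89.30889, -55.46269
2. -89.69567, -0.25253
3. 0.51525, 51.85806
4. 7.98611, -129.94594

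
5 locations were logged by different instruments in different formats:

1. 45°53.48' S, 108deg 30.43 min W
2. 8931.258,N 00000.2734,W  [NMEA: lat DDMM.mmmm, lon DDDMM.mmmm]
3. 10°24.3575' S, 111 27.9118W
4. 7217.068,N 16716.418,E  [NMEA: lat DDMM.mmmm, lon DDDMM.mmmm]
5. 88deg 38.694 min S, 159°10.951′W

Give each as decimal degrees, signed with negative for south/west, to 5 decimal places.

1. -45.89133, -108.50717
2. 89.52097, -0.00456
3. -10.40596, -111.46520
4. 72.28447, 167.27363
5. -88.64490, -159.18252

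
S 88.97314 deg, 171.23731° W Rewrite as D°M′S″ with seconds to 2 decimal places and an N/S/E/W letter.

φ: whole degrees 88; 58.38840′ → 58′ and 23.3040″
Longitude: 0.237310° → 14.23860′; 0.23860 × 60 = 14.3160″

88°58′23.30″ S, 171°14′14.32″ W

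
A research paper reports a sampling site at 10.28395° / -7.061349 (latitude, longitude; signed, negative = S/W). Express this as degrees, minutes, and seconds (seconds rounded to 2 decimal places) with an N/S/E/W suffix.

10°17′2.22″ N, 7°03′40.86″ W

Lat: 0.283950° → 17.03700′; 0.03700 × 60 = 2.2200″
Longitude is negative → W; |value| = 7.061349
λ: whole degrees 7; 3.68094′ → 3′ and 40.8564″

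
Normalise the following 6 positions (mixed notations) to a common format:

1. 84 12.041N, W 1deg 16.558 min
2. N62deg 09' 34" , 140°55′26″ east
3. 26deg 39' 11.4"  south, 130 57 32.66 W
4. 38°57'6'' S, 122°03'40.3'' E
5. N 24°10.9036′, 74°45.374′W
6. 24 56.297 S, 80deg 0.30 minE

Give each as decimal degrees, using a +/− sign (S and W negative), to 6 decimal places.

Point 1:
  φ: 84 + 12.041/60 = 84.2006833
  N → positive
  Longitude: 16.558′ = 0.275967°; total 1.2759667
  W → negative
Point 2:
  Lat: 62° + 9/60 + 34/3600 = 62 + 0.150000 + 0.009444 = 62.1594444
  N ⇒ keep positive
  Lon: 140 + 55/60 + 26/3600 = 140.9238889
  E ⇒ keep positive
Point 3:
  Latitude: 26° + 39/60 + 11.4/3600 = 26 + 0.650000 + 0.003167 = 26.6531667
  hemisphere S, so the sign is −
  λ: 130° + 57/60 + 32.66/3600 = 130 + 0.950000 + 0.009072 = 130.9590722
  W ⇒ negate
Point 4:
  Latitude: 38 + 57/60 + 6/3600 = 38.9516667
  S → negative
  Lon: 3′ + 40.3″ = 3.67167′; 122 + 3.67167/60 = 122.0611944
  E → positive
Point 5:
  Lat: 24 + 10.9036/60 = 24.1817267
  N ⇒ keep positive
  Lon: 74 + 45.374/60 = 74.7562333
  W → negative
Point 6:
  Latitude: 56.297′ = 0.938283°; total 24.9382833
  hemisphere S, so the sign is −
  λ: 0.3′ = 0.005000°; total 80.0050000
  E ⇒ keep positive

1. 84.200683, -1.275967
2. 62.159444, 140.923889
3. -26.653167, -130.959072
4. -38.951667, 122.061194
5. 24.181727, -74.756233
6. -24.938283, 80.005000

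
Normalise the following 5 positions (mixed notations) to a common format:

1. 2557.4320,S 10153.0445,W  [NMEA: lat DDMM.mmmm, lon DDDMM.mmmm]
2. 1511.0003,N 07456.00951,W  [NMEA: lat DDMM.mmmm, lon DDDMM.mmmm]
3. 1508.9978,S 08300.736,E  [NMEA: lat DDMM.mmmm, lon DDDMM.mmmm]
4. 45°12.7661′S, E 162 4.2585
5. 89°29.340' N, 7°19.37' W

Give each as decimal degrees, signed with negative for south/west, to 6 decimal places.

1. -25.957200, -101.884075
2. 15.183338, -74.933492
3. -15.149963, 83.012267
4. -45.212768, 162.070975
5. 89.489000, -7.322833

Point 1:
  φ: degrees = first 2 digits = 25, minutes = 57.432; 25 + 57.432/60 = 25.9572000
  S → negative
  Longitude: degrees = first 3 digits = 101, minutes = 53.0445; 101 + 53.0445/60 = 101.8840750
  W ⇒ negate
Point 2:
  Lat: split at 2 digits → 15° and 11.0003′; 15 + 11.0003/60 = 15.1833383
  N → positive
  Longitude: degrees = first 3 digits = 74, minutes = 56.00951; 74 + 56.00951/60 = 74.9334918
  W ⇒ negate
Point 3:
  Lat: degrees = first 2 digits = 15, minutes = 8.9978; 15 + 8.9978/60 = 15.1499633
  S ⇒ negate
  λ: degrees = first 3 digits = 83, minutes = 0.736; 83 + 0.736/60 = 83.0122667
  E ⇒ keep positive
Point 4:
  φ: 12.7661′ = 0.212768°; total 45.2127683
  hemisphere S, so the sign is −
  Longitude: 162 + 4.2585/60 = 162.0709750
  E → positive
Point 5:
  Lat: 29.34′ = 0.489000°; total 89.4890000
  N → positive
  λ: 7 + 19.37/60 = 7.3228333
  W ⇒ negate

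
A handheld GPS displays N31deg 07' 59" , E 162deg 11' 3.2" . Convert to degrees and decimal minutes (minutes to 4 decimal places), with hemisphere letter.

31° 7.9833′ N, 162° 11.0533′ E

Latitude: 7 + 59/60 = 7.983333′
λ: 11 + 3.2/60 = 11.053333′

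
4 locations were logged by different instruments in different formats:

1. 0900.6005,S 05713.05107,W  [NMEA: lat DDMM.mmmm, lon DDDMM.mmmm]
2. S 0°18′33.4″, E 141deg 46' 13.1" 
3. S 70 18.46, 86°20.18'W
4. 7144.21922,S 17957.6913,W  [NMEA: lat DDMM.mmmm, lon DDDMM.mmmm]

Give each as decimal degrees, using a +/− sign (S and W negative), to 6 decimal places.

1. -9.010008, -57.217518
2. -0.309278, 141.770306
3. -70.307667, -86.336333
4. -71.736987, -179.961522

Point 1:
  Latitude: degrees = first 2 digits = 9, minutes = 0.6005; 9 + 0.6005/60 = 9.0100083
  S ⇒ negate
  λ: degrees = first 3 digits = 57, minutes = 13.05107; 57 + 13.05107/60 = 57.2175178
  W ⇒ negate
Point 2:
  φ: 0 + 18/60 + 33.4/3600 = 0.3092778
  S ⇒ negate
  Longitude: 46′ + 13.1″ = 46.21833′; 141 + 46.21833/60 = 141.7703056
  E → positive
Point 3:
  φ: 70 + 18.46/60 = 70.3076667
  S → negative
  Longitude: 86 + 20.18/60 = 86.3363333
  hemisphere W, so the sign is −
Point 4:
  φ: split at 2 digits → 71° and 44.21922′; 71 + 44.21922/60 = 71.7369870
  hemisphere S, so the sign is −
  Longitude: degrees = first 3 digits = 179, minutes = 57.6913; 179 + 57.6913/60 = 179.9615217
  W → negative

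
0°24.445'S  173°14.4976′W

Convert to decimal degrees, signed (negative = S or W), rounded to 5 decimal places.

φ: 24.445′ = 0.407417°; total 0.407417
S ⇒ negate
Lon: 173 + 14.4976/60 = 173.241627
W → negative

-0.40742, -173.24163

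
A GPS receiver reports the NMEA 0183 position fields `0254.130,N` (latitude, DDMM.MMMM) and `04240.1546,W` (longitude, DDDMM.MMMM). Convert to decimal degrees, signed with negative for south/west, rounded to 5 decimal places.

2.90217, -42.66924

Lat: split at 2 digits → 02° and 54.13′; 2 + 54.13/60 = 2.902167
N → positive
λ: split at 3 digits → 042° and 40.1546′; 42 + 40.1546/60 = 42.669243
hemisphere W, so the sign is −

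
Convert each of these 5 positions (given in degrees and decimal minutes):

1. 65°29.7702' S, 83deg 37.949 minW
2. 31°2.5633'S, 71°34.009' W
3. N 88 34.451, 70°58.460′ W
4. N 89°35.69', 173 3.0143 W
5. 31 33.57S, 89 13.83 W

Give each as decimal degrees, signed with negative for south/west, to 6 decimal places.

1. -65.496170, -83.632483
2. -31.042722, -71.566817
3. 88.574183, -70.974333
4. 89.594833, -173.050238
5. -31.559500, -89.230500

Point 1:
  φ: 65 + 29.7702/60 = 65.4961700
  S → negative
  Lon: 37.949′ = 0.632483°; total 83.6324833
  W → negative
Point 2:
  Lat: 2.5633′ = 0.042722°; total 31.0427217
  hemisphere S, so the sign is −
  Lon: 71 + 34.009/60 = 71.5668167
  W ⇒ negate
Point 3:
  Lat: 34.451′ = 0.574183°; total 88.5741833
  N ⇒ keep positive
  Lon: 58.46′ = 0.974333°; total 70.9743333
  hemisphere W, so the sign is −
Point 4:
  φ: 89 + 35.69/60 = 89.5948333
  N ⇒ keep positive
  λ: 173 + 3.0143/60 = 173.0502383
  W → negative
Point 5:
  Lat: 31 + 33.57/60 = 31.5595000
  S → negative
  Lon: 89 + 13.83/60 = 89.2305000
  hemisphere W, so the sign is −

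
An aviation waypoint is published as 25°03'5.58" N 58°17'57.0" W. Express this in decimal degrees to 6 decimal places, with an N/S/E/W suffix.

25.051550° N, 58.299167° W

Latitude: 3′ + 5.58″ = 3.09300′; 25 + 3.09300/60 = 25.0515500
Longitude: 17′ + 57″ = 17.95000′; 58 + 17.95000/60 = 58.2991667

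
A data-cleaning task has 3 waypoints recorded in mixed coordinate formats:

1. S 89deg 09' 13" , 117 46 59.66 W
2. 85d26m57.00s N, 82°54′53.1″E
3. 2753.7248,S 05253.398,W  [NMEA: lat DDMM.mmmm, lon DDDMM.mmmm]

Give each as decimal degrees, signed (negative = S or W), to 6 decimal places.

Point 1:
  φ: 89 + 9/60 + 13/3600 = 89.1536111
  S ⇒ negate
  Lon: 117 + 46/60 + 59.66/3600 = 117.7832389
  W → negative
Point 2:
  Lat: 85° + 26/60 + 57/3600 = 85 + 0.433333 + 0.015833 = 85.4491667
  N ⇒ keep positive
  Longitude: 54′ + 53.1″ = 54.88500′; 82 + 54.88500/60 = 82.9147500
  E ⇒ keep positive
Point 3:
  Lat: degrees = first 2 digits = 27, minutes = 53.7248; 27 + 53.7248/60 = 27.8954133
  hemisphere S, so the sign is −
  Lon: split at 3 digits → 052° and 53.398′; 52 + 53.398/60 = 52.8899667
  W → negative

1. -89.153611, -117.783239
2. 85.449167, 82.914750
3. -27.895413, -52.889967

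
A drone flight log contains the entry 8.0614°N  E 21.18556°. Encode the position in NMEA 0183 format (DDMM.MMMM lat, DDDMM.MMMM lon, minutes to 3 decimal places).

0803.684,N / 02111.134,E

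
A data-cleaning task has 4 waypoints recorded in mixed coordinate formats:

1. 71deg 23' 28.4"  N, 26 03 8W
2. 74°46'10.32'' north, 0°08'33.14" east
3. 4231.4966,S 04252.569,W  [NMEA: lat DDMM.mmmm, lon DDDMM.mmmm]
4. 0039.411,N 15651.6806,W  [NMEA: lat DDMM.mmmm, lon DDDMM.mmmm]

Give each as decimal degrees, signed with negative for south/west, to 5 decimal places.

Point 1:
  Lat: 71° + 23/60 + 28.4/3600 = 71 + 0.383333 + 0.007889 = 71.391222
  N ⇒ keep positive
  λ: 3′ + 8″ = 3.13333′; 26 + 3.13333/60 = 26.052222
  hemisphere W, so the sign is −
Point 2:
  Lat: 74° + 46/60 + 10.32/3600 = 74 + 0.766667 + 0.002867 = 74.769533
  N ⇒ keep positive
  Lon: 8′ + 33.14″ = 8.55233′; 0 + 8.55233/60 = 0.142539
  E → positive
Point 3:
  φ: degrees = first 2 digits = 42, minutes = 31.4966; 42 + 31.4966/60 = 42.524943
  S → negative
  Lon: split at 3 digits → 042° and 52.569′; 42 + 52.569/60 = 42.876150
  W → negative
Point 4:
  φ: degrees = first 2 digits = 0, minutes = 39.411; 0 + 39.411/60 = 0.656850
  N ⇒ keep positive
  λ: split at 3 digits → 156° and 51.6806′; 156 + 51.6806/60 = 156.861343
  W → negative

1. 71.39122, -26.05222
2. 74.76953, 0.14254
3. -42.52494, -42.87615
4. 0.65685, -156.86134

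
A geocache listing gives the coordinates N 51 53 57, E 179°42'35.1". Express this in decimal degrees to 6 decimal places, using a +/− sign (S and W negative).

φ: 51° + 53/60 + 57/3600 = 51 + 0.883333 + 0.015833 = 51.8991667
N ⇒ keep positive
Longitude: 179° + 42/60 + 35.1/3600 = 179 + 0.700000 + 0.009750 = 179.7097500
E ⇒ keep positive

51.899167, 179.709750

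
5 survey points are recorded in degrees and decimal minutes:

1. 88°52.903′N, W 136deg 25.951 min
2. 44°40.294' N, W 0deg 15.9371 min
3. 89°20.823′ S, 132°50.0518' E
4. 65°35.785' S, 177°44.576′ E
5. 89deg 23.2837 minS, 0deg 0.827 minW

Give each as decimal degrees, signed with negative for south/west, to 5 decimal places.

Point 1:
  Latitude: 52.903′ = 0.881717°; total 88.881717
  N ⇒ keep positive
  Lon: 136 + 25.951/60 = 136.432517
  W ⇒ negate
Point 2:
  Lat: 44 + 40.294/60 = 44.671567
  N → positive
  λ: 0 + 15.9371/60 = 0.265618
  W ⇒ negate
Point 3:
  Latitude: 89 + 20.823/60 = 89.347050
  S ⇒ negate
  Lon: 50.0518′ = 0.834197°; total 132.834197
  E → positive
Point 4:
  Latitude: 35.785′ = 0.596417°; total 65.596417
  S ⇒ negate
  Longitude: 44.576′ = 0.742933°; total 177.742933
  E → positive
Point 5:
  Latitude: 23.2837′ = 0.388062°; total 89.388062
  hemisphere S, so the sign is −
  λ: 0.827′ = 0.013783°; total 0.013783
  W → negative

1. 88.88172, -136.43252
2. 44.67157, -0.26562
3. -89.34705, 132.83420
4. -65.59642, 177.74293
5. -89.38806, -0.01378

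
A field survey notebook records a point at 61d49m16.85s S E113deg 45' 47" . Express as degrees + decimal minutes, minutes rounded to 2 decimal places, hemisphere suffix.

Latitude: 49 + 16.85/60 = 49.2808′
Lon: 45 + 47/60 = 45.7833′

61° 49.28′ S, 113° 45.78′ E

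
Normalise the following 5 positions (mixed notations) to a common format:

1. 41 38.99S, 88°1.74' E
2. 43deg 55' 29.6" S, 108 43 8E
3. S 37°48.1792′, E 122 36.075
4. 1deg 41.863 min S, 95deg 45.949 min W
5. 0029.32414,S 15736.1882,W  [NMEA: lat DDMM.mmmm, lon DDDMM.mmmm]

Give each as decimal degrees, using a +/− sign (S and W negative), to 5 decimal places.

1. -41.64983, 88.02900
2. -43.92489, 108.71889
3. -37.80299, 122.60125
4. -1.69772, -95.76582
5. -0.48874, -157.60314

Point 1:
  Latitude: 38.99′ = 0.649833°; total 41.649833
  S → negative
  Longitude: 1.74′ = 0.029000°; total 88.029000
  E → positive
Point 2:
  Lat: 55′ + 29.6″ = 55.49333′; 43 + 55.49333/60 = 43.924889
  S → negative
  λ: 108 + 43/60 + 8/3600 = 108.718889
  E → positive
Point 3:
  Latitude: 48.1792′ = 0.802987°; total 37.802987
  hemisphere S, so the sign is −
  λ: 122 + 36.075/60 = 122.601250
  E ⇒ keep positive
Point 4:
  Latitude: 1 + 41.863/60 = 1.697717
  S ⇒ negate
  Longitude: 45.949′ = 0.765817°; total 95.765817
  W → negative
Point 5:
  Lat: split at 2 digits → 00° and 29.32414′; 0 + 29.32414/60 = 0.488736
  hemisphere S, so the sign is −
  λ: degrees = first 3 digits = 157, minutes = 36.1882; 157 + 36.1882/60 = 157.603137
  hemisphere W, so the sign is −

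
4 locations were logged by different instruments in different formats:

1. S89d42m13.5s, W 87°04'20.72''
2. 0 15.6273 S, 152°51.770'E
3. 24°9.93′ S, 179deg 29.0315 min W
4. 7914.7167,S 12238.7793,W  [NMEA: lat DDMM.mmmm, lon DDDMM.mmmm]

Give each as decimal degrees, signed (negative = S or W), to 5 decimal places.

Point 1:
  φ: 89° + 42/60 + 13.5/3600 = 89 + 0.700000 + 0.003750 = 89.703750
  S → negative
  λ: 4′ + 20.72″ = 4.34533′; 87 + 4.34533/60 = 87.072422
  hemisphere W, so the sign is −
Point 2:
  Latitude: 15.6273′ = 0.260455°; total 0.260455
  hemisphere S, so the sign is −
  Longitude: 51.77′ = 0.862833°; total 152.862833
  E ⇒ keep positive
Point 3:
  φ: 24 + 9.93/60 = 24.165500
  S ⇒ negate
  Longitude: 29.0315′ = 0.483858°; total 179.483858
  W ⇒ negate
Point 4:
  Latitude: split at 2 digits → 79° and 14.7167′; 79 + 14.7167/60 = 79.245278
  S → negative
  λ: split at 3 digits → 122° and 38.7793′; 122 + 38.7793/60 = 122.646322
  hemisphere W, so the sign is −

1. -89.70375, -87.07242
2. -0.26046, 152.86283
3. -24.16550, -179.48386
4. -79.24528, -122.64632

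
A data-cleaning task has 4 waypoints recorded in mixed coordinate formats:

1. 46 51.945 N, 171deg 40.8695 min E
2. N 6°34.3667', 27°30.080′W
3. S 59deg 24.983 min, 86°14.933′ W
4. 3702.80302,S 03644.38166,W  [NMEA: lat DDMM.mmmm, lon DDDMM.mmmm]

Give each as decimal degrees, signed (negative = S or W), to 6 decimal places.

1. 46.865750, 171.681158
2. 6.572778, -27.501333
3. -59.416383, -86.248883
4. -37.046717, -36.739694

Point 1:
  Lat: 51.945′ = 0.865750°; total 46.8657500
  N → positive
  Lon: 40.8695′ = 0.681158°; total 171.6811583
  E ⇒ keep positive
Point 2:
  φ: 34.3667′ = 0.572778°; total 6.5727783
  N ⇒ keep positive
  Longitude: 27 + 30.08/60 = 27.5013333
  W ⇒ negate
Point 3:
  Latitude: 24.983′ = 0.416383°; total 59.4163833
  S → negative
  Lon: 86 + 14.933/60 = 86.2488833
  hemisphere W, so the sign is −
Point 4:
  φ: split at 2 digits → 37° and 2.80302′; 37 + 2.80302/60 = 37.0467170
  hemisphere S, so the sign is −
  λ: degrees = first 3 digits = 36, minutes = 44.38166; 36 + 44.38166/60 = 36.7396943
  hemisphere W, so the sign is −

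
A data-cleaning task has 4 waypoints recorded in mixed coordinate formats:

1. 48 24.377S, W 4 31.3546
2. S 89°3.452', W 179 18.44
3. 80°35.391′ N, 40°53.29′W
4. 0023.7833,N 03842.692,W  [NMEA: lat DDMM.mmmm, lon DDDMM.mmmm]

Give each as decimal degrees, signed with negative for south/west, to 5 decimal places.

1. -48.40628, -4.52258
2. -89.05753, -179.30733
3. 80.58985, -40.88817
4. 0.39639, -38.71153

Point 1:
  φ: 24.377′ = 0.406283°; total 48.406283
  S → negative
  Lon: 31.3546′ = 0.522577°; total 4.522577
  hemisphere W, so the sign is −
Point 2:
  Latitude: 89 + 3.452/60 = 89.057533
  hemisphere S, so the sign is −
  Lon: 18.44′ = 0.307333°; total 179.307333
  W → negative
Point 3:
  Latitude: 80 + 35.391/60 = 80.589850
  N → positive
  λ: 53.29′ = 0.888167°; total 40.888167
  W ⇒ negate
Point 4:
  Lat: degrees = first 2 digits = 0, minutes = 23.7833; 0 + 23.7833/60 = 0.396388
  N → positive
  λ: degrees = first 3 digits = 38, minutes = 42.692; 38 + 42.692/60 = 38.711533
  W ⇒ negate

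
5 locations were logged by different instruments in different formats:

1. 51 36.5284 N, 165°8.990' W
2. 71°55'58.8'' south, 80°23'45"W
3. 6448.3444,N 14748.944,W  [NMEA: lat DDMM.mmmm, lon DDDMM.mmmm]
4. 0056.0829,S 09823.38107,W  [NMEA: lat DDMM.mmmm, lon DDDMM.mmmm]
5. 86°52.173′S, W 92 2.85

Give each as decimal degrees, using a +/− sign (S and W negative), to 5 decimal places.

Point 1:
  Latitude: 36.5284′ = 0.608807°; total 51.608807
  N → positive
  λ: 8.99′ = 0.149833°; total 165.149833
  hemisphere W, so the sign is −
Point 2:
  Latitude: 55′ + 58.8″ = 55.98000′; 71 + 55.98000/60 = 71.933000
  hemisphere S, so the sign is −
  Longitude: 80 + 23/60 + 45/3600 = 80.395833
  W ⇒ negate
Point 3:
  Lat: split at 2 digits → 64° and 48.3444′; 64 + 48.3444/60 = 64.805740
  N → positive
  λ: degrees = first 3 digits = 147, minutes = 48.944; 147 + 48.944/60 = 147.815733
  W ⇒ negate
Point 4:
  Latitude: split at 2 digits → 00° and 56.0829′; 0 + 56.0829/60 = 0.934715
  hemisphere S, so the sign is −
  Lon: split at 3 digits → 098° and 23.38107′; 98 + 23.38107/60 = 98.389685
  W ⇒ negate
Point 5:
  Latitude: 52.173′ = 0.869550°; total 86.869550
  S → negative
  λ: 92 + 2.85/60 = 92.047500
  W ⇒ negate

1. 51.60881, -165.14983
2. -71.93300, -80.39583
3. 64.80574, -147.81573
4. -0.93472, -98.38968
5. -86.86955, -92.04750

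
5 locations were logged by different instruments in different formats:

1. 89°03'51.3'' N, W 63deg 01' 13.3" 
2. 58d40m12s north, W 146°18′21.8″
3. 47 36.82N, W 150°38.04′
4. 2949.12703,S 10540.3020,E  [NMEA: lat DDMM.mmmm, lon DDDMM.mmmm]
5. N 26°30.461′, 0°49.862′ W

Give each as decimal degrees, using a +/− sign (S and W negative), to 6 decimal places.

1. 89.064250, -63.020361
2. 58.670000, -146.306056
3. 47.613667, -150.634000
4. -29.818784, 105.671700
5. 26.507683, -0.831033

Point 1:
  φ: 89° + 3/60 + 51.3/3600 = 89 + 0.050000 + 0.014250 = 89.0642500
  N → positive
  λ: 63° + 1/60 + 13.3/3600 = 63 + 0.016667 + 0.003694 = 63.0203611
  W → negative
Point 2:
  Latitude: 58 + 40/60 + 12/3600 = 58.6700000
  N → positive
  λ: 146 + 18/60 + 21.8/3600 = 146.3060556
  hemisphere W, so the sign is −
Point 3:
  Latitude: 36.82′ = 0.613667°; total 47.6136667
  N ⇒ keep positive
  λ: 150 + 38.04/60 = 150.6340000
  W ⇒ negate
Point 4:
  Lat: split at 2 digits → 29° and 49.12703′; 29 + 49.12703/60 = 29.8187838
  S ⇒ negate
  Lon: split at 3 digits → 105° and 40.302′; 105 + 40.302/60 = 105.6717000
  E → positive
Point 5:
  Lat: 26 + 30.461/60 = 26.5076833
  N ⇒ keep positive
  λ: 49.862′ = 0.831033°; total 0.8310333
  W ⇒ negate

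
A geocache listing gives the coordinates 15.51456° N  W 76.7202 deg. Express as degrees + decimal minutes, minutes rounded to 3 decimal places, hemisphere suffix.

15° 30.874′ N, 76° 43.212′ W

Lat: fractional part 0.514560 → 30.87360 minutes
λ: minutes = (76.720200 − 76) × 60 = 43.21200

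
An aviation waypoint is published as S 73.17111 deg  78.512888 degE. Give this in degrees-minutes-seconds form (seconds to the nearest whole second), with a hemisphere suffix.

73°10′16″ S, 78°30′46″ E

φ: whole degrees 73; 10.26660′ → 10′ and 16.00″
λ: 0.512888° → 30.77328′; 0.77328 × 60 = 46.40″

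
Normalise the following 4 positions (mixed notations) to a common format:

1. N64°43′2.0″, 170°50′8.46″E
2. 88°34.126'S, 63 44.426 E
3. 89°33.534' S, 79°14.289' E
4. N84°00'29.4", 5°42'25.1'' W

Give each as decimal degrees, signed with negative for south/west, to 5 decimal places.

1. 64.71722, 170.83568
2. -88.56877, 63.74043
3. -89.55890, 79.23815
4. 84.00817, -5.70697

Point 1:
  φ: 43′ + 2″ = 43.03333′; 64 + 43.03333/60 = 64.717222
  N → positive
  Longitude: 170° + 50/60 + 8.46/3600 = 170 + 0.833333 + 0.002350 = 170.835683
  E ⇒ keep positive
Point 2:
  Lat: 34.126′ = 0.568767°; total 88.568767
  S ⇒ negate
  λ: 63 + 44.426/60 = 63.740433
  E ⇒ keep positive
Point 3:
  Latitude: 89 + 33.534/60 = 89.558900
  hemisphere S, so the sign is −
  Longitude: 79 + 14.289/60 = 79.238150
  E → positive
Point 4:
  Lat: 0′ + 29.4″ = 0.49000′; 84 + 0.49000/60 = 84.008167
  N → positive
  λ: 5° + 42/60 + 25.1/3600 = 5 + 0.700000 + 0.006972 = 5.706972
  W ⇒ negate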